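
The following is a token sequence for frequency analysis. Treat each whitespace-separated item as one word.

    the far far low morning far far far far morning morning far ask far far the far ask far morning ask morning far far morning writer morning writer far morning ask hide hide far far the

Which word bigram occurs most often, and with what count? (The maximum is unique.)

"far far", 7 times

Bigram frequencies (highest first):
  far far: 7
  far morning: 4
  morning far: 3
  the far: 2
  far ask: 2
  ask far: 2
  … (12 more, each ≤ 2)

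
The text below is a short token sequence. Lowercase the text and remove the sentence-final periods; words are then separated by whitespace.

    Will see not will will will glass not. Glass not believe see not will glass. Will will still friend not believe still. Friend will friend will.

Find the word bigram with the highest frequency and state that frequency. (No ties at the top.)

Bigram frequencies (highest first):
  will will: 3
  see not: 2
  not will: 2
  will glass: 2
  glass not: 2
  not believe: 2
  … (10 more, each ≤ 2)

"will will", 3 times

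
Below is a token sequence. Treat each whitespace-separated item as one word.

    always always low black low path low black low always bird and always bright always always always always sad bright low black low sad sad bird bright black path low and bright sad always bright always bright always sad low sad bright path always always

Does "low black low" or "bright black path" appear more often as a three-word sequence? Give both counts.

"low black low" (3 vs 1)

"low black low": 3 occurrences
"bright black path": 1 occurrence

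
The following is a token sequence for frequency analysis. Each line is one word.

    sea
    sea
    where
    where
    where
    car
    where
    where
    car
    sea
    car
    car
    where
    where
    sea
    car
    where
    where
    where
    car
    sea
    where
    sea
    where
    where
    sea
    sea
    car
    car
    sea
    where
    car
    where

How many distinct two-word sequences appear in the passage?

33 tokens → 32 bigram windows in total.
Repeated bigrams (each contributes count−1 duplicates):
  where where: 7
  car where: 4
  sea where: 4
  where car: 4
  car sea: 3
  sea car: 3
  where sea: 3
  car car: 2
  … (1 more repeated)
23 duplicate windows → 32 − 23 = 9 distinct.

9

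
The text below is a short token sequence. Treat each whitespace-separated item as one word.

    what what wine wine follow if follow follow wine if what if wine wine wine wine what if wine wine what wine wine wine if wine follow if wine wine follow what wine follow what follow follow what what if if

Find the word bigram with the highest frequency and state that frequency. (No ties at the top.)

"wine wine", 8 times

Bigram frequencies (highest first):
  wine wine: 8
  wine follow: 4
  if wine: 4
  what wine: 3
  what if: 3
  follow what: 3
  … (10 more, each ≤ 2)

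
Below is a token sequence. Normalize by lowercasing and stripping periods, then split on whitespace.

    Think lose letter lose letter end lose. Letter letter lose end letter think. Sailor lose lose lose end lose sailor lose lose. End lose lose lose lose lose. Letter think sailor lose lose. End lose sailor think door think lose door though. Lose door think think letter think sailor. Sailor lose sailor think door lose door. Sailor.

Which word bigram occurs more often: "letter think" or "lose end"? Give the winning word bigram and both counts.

"lose end" (4 vs 3)

"letter think": 3 occurrences
"lose end": 4 occurrences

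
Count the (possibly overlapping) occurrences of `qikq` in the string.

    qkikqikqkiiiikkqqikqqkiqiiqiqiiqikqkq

Sliding a length-4 window over the 37 characters (34 positions):
  position 5–8: qikq
  position 17–20: qikq
  position 32–35: qikq

3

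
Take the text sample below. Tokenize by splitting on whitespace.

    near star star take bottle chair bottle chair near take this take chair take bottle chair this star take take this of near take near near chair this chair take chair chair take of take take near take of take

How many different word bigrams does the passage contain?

24

40 tokens → 39 bigram windows in total.
Repeated bigrams (each contributes count−1 duplicates):
  bottle chair: 3
  chair take: 3
  near take: 3
  chair this: 2
  of take: 2
  star take: 2
  take bottle: 2
  take chair: 2
  … (4 more repeated)
15 duplicate windows → 39 − 15 = 24 distinct.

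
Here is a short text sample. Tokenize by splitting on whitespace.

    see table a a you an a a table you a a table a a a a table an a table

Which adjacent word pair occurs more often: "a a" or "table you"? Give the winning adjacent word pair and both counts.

"a a" (6 vs 1)

"a a": 6 occurrences
"table you": 1 occurrence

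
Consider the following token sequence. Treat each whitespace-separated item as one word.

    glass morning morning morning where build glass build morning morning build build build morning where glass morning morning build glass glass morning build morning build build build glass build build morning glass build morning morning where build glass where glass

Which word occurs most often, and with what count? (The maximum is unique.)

"build", 14 times

Unigram frequencies (highest first):
  build: 14
  morning: 13
  glass: 9
  where: 4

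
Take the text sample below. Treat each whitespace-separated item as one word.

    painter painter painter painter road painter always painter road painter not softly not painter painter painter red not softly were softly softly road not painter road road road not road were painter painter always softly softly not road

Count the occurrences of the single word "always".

2

Scanning the 38 tokens for "always":
  position 7: always
  position 34: always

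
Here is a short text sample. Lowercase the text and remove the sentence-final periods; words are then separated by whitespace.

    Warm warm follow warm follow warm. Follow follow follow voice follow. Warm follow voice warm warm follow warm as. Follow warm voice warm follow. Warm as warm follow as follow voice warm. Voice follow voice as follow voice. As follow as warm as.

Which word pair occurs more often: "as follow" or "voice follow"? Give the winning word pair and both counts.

"as follow" (4 vs 2)

"as follow": 4 occurrences
"voice follow": 2 occurrences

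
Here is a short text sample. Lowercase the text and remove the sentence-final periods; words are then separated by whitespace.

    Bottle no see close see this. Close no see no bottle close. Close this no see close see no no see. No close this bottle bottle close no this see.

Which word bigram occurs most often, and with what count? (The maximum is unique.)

"no see", 4 times

Bigram frequencies (highest first):
  no see: 4
  see no: 3
  see close: 2
  close see: 2
  close no: 2
  bottle close: 2
  … (13 more, each ≤ 2)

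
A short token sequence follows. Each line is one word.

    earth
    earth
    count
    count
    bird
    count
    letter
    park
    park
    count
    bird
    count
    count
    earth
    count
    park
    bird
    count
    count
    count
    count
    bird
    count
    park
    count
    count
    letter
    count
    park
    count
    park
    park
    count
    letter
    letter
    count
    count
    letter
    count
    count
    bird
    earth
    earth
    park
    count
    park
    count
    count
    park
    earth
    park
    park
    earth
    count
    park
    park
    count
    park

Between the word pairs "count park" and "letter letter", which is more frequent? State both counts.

"count park" (8 vs 1)

"count park": 8 occurrences
"letter letter": 1 occurrence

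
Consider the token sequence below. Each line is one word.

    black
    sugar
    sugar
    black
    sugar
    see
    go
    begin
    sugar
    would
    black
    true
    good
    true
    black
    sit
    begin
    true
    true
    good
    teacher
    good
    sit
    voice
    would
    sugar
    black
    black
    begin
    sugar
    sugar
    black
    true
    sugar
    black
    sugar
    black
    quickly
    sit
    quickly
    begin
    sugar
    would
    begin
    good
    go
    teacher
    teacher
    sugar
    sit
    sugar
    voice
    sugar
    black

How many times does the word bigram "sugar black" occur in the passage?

6

Scanning the 53 overlapping bigram windows for "sugar black":
  position 3–4: sugar black
  position 26–27: sugar black
  position 31–32: sugar black
  position 34–35: sugar black
  position 36–37: sugar black
  position 53–54: sugar black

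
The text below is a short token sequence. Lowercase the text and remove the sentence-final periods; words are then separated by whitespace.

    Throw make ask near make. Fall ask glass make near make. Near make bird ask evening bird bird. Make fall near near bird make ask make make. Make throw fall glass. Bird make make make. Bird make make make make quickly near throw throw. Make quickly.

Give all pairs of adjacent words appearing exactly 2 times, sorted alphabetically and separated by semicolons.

Bigram counts meeting the condition (exactly 2 times):
  make ask: 2
  make bird: 2
  make fall: 2
  make near: 2
  make quickly: 2
  throw make: 2

make ask; make bird; make fall; make near; make quickly; throw make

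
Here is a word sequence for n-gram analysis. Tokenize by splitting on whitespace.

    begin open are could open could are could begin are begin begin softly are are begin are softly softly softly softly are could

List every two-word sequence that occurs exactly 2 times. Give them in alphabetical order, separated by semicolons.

are begin; begin are; softly are

Bigram counts meeting the condition (exactly 2 times):
  are begin: 2
  begin are: 2
  softly are: 2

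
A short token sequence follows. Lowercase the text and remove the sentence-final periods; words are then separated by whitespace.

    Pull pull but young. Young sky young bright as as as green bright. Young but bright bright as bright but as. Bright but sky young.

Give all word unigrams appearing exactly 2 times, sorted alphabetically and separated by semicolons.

pull; sky

Unigram counts meeting the condition (exactly 2 times):
  pull: 2
  sky: 2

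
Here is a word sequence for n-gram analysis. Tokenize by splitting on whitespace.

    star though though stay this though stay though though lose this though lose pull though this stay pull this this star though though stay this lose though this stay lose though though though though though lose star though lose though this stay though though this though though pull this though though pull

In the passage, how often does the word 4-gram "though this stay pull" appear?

Scanning the 49 overlapping 4-gram windows for "though this stay pull":
  position 15–18: though this stay pull

1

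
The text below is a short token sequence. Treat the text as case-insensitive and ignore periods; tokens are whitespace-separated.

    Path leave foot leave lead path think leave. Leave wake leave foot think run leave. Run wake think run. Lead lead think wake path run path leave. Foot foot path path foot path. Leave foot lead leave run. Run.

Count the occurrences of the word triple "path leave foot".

3

Scanning the 37 overlapping trigram windows for "path leave foot":
  position 1–3: path leave foot
  position 26–28: path leave foot
  position 33–35: path leave foot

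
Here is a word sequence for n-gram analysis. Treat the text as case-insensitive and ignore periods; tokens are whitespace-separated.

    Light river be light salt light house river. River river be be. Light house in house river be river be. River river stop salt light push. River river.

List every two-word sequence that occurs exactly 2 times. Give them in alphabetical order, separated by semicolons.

be light; be river; house river; light house; salt light

Bigram counts meeting the condition (exactly 2 times):
  be light: 2
  be river: 2
  house river: 2
  light house: 2
  salt light: 2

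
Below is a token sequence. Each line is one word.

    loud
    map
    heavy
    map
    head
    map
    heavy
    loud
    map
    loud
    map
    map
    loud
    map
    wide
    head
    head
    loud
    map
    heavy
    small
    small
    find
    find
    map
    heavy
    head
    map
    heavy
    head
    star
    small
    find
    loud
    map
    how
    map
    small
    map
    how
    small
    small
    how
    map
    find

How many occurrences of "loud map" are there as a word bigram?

6

Scanning the 44 overlapping bigram windows for "loud map":
  position 1–2: loud map
  position 8–9: loud map
  position 10–11: loud map
  position 13–14: loud map
  position 18–19: loud map
  position 34–35: loud map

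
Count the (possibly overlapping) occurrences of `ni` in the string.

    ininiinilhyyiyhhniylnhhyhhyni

5

Sliding a length-2 window over the 29 characters (28 positions):
  position 2–3: ni
  position 4–5: ni
  position 7–8: ni
  position 17–18: ni
  position 28–29: ni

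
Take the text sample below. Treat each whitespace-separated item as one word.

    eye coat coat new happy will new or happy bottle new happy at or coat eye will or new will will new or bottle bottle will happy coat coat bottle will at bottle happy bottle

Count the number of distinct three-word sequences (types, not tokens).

35 tokens → 33 trigram windows in total.
Repeated trigrams (each contributes count−1 duplicates):
  will new or: 2
1 duplicate windows → 33 − 1 = 32 distinct.

32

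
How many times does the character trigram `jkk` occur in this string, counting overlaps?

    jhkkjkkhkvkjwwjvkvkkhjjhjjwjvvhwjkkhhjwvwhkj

Sliding a length-3 window over the 44 characters (42 positions):
  position 5–7: jkk
  position 33–35: jkk

2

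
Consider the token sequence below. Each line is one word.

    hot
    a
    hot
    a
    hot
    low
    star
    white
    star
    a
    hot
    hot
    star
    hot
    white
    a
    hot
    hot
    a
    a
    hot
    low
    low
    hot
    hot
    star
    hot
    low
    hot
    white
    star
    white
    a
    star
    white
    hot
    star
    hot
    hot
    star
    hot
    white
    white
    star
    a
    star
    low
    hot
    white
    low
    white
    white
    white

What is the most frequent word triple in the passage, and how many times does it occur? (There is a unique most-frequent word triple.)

Trigram frequencies (highest first):
  hot star hot: 4
  hot hot star: 3
  hot a hot: 2
  a hot low: 2
  white star a: 2
  a hot hot: 2
  … (34 more, each ≤ 2)

"hot star hot", 4 times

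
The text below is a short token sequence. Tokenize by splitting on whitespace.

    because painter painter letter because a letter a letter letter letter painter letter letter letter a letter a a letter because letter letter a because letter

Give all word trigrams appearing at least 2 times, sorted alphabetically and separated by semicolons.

Trigram counts meeting the condition (at least 2 times):
  a letter a: 2
  letter a letter: 2
  letter letter a: 2
  letter letter letter: 2

a letter a; letter a letter; letter letter a; letter letter letter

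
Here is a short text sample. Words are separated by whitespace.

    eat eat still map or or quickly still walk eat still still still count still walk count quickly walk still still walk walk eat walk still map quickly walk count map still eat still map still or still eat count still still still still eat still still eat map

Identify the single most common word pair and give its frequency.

"still still", 7 times

Bigram frequencies (highest first):
  still still: 7
  eat still: 4
  still eat: 4
  still map: 3
  still walk: 3
  walk eat: 2
  … (20 more, each ≤ 2)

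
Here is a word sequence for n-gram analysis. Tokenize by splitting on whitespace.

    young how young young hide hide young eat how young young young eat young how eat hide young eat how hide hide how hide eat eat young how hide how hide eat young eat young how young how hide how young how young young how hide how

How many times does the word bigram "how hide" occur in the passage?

Scanning the 46 overlapping bigram windows for "how hide":
  position 20–21: how hide
  position 23–24: how hide
  position 28–29: how hide
  position 30–31: how hide
  position 38–39: how hide
  position 45–46: how hide

6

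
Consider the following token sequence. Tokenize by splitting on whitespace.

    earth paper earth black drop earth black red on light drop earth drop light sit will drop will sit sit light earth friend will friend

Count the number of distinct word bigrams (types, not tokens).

25 tokens → 24 bigram windows in total.
Repeated bigrams (each contributes count−1 duplicates):
  drop earth: 2
  earth black: 2
2 duplicate windows → 24 − 2 = 22 distinct.

22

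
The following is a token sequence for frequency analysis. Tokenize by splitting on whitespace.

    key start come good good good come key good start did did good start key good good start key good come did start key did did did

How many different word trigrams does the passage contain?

27 tokens → 25 trigram windows in total.
Repeated trigrams (each contributes count−1 duplicates):
  good start key: 2
  start key good: 2
2 duplicate windows → 25 − 2 = 23 distinct.

23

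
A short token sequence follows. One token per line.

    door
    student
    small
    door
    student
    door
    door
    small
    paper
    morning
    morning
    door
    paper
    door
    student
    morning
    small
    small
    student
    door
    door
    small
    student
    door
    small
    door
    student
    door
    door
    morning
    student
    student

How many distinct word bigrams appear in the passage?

32 tokens → 31 bigram windows in total.
Repeated bigrams (each contributes count−1 duplicates):
  door student: 4
  student door: 4
  door door: 3
  door small: 3
  small door: 2
  small student: 2
12 duplicate windows → 31 − 12 = 19 distinct.

19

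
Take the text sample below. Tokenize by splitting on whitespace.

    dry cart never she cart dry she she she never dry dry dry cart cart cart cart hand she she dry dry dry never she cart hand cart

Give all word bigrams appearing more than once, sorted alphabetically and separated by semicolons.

cart cart; cart hand; dry cart; dry dry; never she; she cart; she she

Bigram counts meeting the condition (more than once):
  cart cart: 3
  cart hand: 2
  dry cart: 2
  dry dry: 4
  never she: 2
  she cart: 2
  she she: 3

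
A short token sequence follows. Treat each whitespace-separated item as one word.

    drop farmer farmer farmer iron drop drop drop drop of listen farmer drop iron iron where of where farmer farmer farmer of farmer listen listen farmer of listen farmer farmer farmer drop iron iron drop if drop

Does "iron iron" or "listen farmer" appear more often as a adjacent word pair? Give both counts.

"listen farmer" (3 vs 2)

"iron iron": 2 occurrences
"listen farmer": 3 occurrences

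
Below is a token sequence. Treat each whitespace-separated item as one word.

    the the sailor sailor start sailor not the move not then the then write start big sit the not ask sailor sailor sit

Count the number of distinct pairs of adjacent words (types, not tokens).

21

23 tokens → 22 bigram windows in total.
Repeated bigrams (each contributes count−1 duplicates):
  sailor sailor: 2
1 duplicate windows → 22 − 1 = 21 distinct.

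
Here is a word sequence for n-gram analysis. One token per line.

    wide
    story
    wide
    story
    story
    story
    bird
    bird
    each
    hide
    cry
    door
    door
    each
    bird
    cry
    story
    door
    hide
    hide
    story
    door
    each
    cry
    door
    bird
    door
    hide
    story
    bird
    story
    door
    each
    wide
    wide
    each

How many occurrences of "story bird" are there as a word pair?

2

Scanning the 35 overlapping bigram windows for "story bird":
  position 6–7: story bird
  position 29–30: story bird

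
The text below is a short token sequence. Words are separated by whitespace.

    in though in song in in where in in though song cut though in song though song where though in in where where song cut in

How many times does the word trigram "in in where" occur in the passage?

Scanning the 24 overlapping trigram windows for "in in where":
  position 5–7: in in where
  position 20–22: in in where

2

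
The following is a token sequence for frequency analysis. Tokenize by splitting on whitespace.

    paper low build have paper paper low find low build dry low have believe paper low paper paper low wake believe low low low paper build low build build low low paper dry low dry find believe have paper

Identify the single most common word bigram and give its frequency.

Bigram frequencies (highest first):
  paper low: 4
  low build: 3
  low paper: 3
  low low: 3
  have paper: 2
  paper paper: 2
  … (19 more, each ≤ 2)

"paper low", 4 times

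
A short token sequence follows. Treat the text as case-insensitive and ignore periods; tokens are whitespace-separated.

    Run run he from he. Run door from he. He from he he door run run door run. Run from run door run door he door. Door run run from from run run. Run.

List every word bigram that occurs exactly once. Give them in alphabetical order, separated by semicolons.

Bigram counts meeting the condition (exactly once):
  door door: 1
  door from: 1
  door he: 1
  from from: 1
  he run: 1
  run he: 1

door door; door from; door he; from from; he run; run he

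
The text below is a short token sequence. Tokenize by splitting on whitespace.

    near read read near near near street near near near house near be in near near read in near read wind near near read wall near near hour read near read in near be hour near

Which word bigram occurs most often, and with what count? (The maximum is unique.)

"near near", 7 times

Bigram frequencies (highest first):
  near near: 7
  near read: 5
  in near: 3
  read near: 2
  near be: 2
  read in: 2
  … (14 more, each ≤ 1)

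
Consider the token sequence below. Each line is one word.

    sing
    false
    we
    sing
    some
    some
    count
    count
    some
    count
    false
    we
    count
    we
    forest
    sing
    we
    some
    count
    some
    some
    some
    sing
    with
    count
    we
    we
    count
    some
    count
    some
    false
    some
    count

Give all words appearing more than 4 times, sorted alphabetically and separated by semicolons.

Unigram counts meeting the condition (more than 4 times):
  count: 9
  some: 10
  we: 6

count; some; we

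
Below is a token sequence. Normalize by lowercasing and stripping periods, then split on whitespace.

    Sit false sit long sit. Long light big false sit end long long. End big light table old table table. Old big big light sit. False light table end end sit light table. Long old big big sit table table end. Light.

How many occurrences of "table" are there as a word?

Scanning the 42 tokens for "table":
  position 17: table
  position 19: table
  position 20: table
  position 28: table
  position 33: table
  position 39: table
  position 40: table

7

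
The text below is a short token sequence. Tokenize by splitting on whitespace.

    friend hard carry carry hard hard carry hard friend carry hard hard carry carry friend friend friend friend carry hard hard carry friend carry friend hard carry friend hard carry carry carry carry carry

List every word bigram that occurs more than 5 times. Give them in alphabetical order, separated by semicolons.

Bigram counts meeting the condition (more than 5 times):
  carry carry: 6
  hard carry: 6

carry carry; hard carry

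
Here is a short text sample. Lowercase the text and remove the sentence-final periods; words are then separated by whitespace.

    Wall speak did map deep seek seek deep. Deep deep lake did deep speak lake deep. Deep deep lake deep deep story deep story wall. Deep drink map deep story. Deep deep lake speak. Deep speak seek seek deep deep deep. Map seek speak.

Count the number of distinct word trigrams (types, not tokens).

34

44 tokens → 42 trigram windows in total.
Repeated trigrams (each contributes count−1 duplicates):
  deep deep deep: 3
  deep deep lake: 3
  deep story deep: 2
  lake deep deep: 2
  seek deep deep: 2
  seek seek deep: 2
8 duplicate windows → 42 − 8 = 34 distinct.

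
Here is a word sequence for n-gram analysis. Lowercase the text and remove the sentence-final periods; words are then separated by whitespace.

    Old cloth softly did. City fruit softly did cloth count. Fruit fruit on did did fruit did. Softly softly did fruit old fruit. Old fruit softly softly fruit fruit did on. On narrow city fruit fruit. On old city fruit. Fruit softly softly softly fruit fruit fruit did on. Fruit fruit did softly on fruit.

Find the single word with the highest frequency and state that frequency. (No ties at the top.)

"fruit", 19 times

Unigram frequencies (highest first):
  fruit: 19
  softly: 10
  did: 9
  on: 6
  old: 4
  city: 3
  … (3 more, each ≤ 2)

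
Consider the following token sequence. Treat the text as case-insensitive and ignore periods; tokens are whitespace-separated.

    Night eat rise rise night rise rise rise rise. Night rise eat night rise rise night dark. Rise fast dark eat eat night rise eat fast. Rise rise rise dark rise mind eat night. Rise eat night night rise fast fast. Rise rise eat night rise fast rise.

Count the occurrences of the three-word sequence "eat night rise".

Scanning the 46 overlapping trigram windows for "eat night rise":
  position 12–14: eat night rise
  position 22–24: eat night rise
  position 33–35: eat night rise
  position 44–46: eat night rise

4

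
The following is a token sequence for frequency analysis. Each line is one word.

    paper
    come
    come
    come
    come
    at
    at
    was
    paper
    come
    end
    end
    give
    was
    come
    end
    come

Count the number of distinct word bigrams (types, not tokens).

17 tokens → 16 bigram windows in total.
Repeated bigrams (each contributes count−1 duplicates):
  come come: 3
  come end: 2
  paper come: 2
4 duplicate windows → 16 − 4 = 12 distinct.

12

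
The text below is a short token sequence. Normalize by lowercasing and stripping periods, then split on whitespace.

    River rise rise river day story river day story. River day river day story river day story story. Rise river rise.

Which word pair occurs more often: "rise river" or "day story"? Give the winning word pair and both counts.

"rise river": 2 occurrences
"day story": 4 occurrences

"day story" (4 vs 2)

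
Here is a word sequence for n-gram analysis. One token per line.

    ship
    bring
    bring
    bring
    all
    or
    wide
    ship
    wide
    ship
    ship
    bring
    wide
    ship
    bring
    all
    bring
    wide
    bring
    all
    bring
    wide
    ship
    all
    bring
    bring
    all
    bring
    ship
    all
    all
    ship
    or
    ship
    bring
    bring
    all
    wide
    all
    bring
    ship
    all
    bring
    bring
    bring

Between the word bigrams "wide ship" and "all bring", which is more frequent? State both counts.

"all bring" (6 vs 4)

"wide ship": 4 occurrences
"all bring": 6 occurrences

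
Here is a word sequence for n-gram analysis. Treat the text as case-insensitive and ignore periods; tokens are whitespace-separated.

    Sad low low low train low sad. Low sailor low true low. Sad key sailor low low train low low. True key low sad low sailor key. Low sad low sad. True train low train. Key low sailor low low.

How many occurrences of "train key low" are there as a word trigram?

1

Scanning the 38 overlapping trigram windows for "train key low":
  position 35–37: train key low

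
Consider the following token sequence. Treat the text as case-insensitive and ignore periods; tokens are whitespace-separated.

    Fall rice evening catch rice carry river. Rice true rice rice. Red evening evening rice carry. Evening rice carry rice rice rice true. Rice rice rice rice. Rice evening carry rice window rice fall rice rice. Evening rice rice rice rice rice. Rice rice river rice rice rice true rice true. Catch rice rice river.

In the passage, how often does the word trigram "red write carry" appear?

0

Scanning the 53 overlapping trigram windows for "red write carry":
  (none found)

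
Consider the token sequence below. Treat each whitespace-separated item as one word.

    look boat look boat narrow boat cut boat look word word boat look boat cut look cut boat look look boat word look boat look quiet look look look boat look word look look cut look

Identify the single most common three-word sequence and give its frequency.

"look boat look", 3 times

Trigram frequencies (highest first):
  look boat look: 3
  boat look boat: 2
  cut boat look: 2
  boat look word: 2
  look look boat: 2
  look boat narrow: 1
  … (22 more, each ≤ 1)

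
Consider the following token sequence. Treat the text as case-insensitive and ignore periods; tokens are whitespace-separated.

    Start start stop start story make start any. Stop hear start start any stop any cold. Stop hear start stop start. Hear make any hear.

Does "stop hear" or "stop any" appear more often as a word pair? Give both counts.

"stop hear": 2 occurrences
"stop any": 1 occurrence

"stop hear" (2 vs 1)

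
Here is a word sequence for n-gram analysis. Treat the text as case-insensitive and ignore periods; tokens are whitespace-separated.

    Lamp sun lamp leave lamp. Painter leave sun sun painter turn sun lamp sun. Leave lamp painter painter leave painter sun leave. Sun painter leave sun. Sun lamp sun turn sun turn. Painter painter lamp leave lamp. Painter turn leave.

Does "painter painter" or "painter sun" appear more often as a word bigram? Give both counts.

"painter painter" (2 vs 1)

"painter painter": 2 occurrences
"painter sun": 1 occurrence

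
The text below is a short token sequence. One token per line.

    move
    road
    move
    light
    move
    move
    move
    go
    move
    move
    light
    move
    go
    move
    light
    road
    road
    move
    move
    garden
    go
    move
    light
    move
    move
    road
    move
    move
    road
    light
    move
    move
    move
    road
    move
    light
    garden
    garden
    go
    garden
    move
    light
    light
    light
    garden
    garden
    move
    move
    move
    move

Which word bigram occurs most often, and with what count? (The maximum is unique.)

"move move", 11 times

Bigram frequencies (highest first):
  move move: 11
  move light: 6
  move road: 4
  road move: 4
  light move: 4
  go move: 3
  … (11 more, each ≤ 2)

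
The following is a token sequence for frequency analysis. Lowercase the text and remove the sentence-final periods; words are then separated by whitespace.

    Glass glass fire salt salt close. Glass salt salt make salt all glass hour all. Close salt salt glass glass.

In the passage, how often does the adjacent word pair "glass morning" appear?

Scanning the 19 overlapping bigram windows for "glass morning":
  (none found)

0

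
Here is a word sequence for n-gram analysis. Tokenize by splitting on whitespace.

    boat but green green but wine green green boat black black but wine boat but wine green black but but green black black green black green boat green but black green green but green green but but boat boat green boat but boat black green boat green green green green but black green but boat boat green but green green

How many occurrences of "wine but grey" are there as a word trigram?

Scanning the 58 overlapping trigram windows for "wine but grey":
  (none found)

0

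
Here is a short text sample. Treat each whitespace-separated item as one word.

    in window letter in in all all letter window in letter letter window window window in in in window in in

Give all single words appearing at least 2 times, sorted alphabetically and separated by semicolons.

all; in; letter; window

Unigram counts meeting the condition (at least 2 times):
  all: 2
  in: 9
  letter: 4
  window: 6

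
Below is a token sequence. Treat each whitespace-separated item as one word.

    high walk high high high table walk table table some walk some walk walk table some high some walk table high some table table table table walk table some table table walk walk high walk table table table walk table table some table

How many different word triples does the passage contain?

43 tokens → 41 trigram windows in total.
Repeated trigrams (each contributes count−1 duplicates):
  table table table: 3
  table table walk: 3
  table walk table: 3
  walk table table: 3
  some table table: 2
  table some table: 2
  table table some: 2
  walk table some: 2
12 duplicate windows → 41 − 12 = 29 distinct.

29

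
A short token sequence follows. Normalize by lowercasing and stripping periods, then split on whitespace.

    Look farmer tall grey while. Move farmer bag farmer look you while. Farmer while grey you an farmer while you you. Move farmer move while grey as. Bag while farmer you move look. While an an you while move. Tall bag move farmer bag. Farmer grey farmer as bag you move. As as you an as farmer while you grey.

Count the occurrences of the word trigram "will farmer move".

Scanning the 58 overlapping trigram windows for "will farmer move":
  (none found)

0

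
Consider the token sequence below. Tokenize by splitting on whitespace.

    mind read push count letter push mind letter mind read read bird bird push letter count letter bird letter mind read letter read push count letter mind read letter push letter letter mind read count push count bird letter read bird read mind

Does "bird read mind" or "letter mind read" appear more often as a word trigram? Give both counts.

"letter mind read" (4 vs 1)

"bird read mind": 1 occurrence
"letter mind read": 4 occurrences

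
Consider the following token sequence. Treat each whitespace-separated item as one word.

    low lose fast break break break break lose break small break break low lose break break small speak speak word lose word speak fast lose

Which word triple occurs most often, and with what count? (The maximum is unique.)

"break break break", 2 times

Trigram frequencies (highest first):
  break break break: 2
  low lose fast: 1
  lose fast break: 1
  fast break break: 1
  break break lose: 1
  break lose break: 1
  … (16 more, each ≤ 1)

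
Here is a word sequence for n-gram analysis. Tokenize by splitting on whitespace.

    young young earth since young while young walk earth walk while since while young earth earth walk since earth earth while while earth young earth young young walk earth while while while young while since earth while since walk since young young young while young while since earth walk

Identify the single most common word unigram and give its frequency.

Unigram frequencies (highest first):
  young: 13
  while: 12
  earth: 11
  since: 7
  walk: 6

"young", 13 times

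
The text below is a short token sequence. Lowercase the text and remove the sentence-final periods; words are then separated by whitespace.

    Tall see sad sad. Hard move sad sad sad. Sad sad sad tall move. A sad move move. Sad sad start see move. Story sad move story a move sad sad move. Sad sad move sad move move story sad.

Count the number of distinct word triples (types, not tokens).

28

40 tokens → 38 trigram windows in total.
Repeated trigrams (each contributes count−1 duplicates):
  move sad sad: 4
  sad sad sad: 4
  move story sad: 2
  sad move move: 2
  sad move sad: 2
  sad sad move: 2
10 duplicate windows → 38 − 10 = 28 distinct.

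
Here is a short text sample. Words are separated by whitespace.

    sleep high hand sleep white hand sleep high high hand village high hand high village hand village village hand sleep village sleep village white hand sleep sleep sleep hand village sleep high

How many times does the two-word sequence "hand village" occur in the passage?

Scanning the 31 overlapping bigram windows for "hand village":
  position 10–11: hand village
  position 16–17: hand village
  position 29–30: hand village

3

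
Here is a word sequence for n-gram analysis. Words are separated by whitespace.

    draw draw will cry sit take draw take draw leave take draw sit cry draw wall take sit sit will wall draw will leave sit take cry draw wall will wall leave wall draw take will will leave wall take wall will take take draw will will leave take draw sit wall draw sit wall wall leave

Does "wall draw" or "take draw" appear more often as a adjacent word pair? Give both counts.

"take draw" (5 vs 3)

"wall draw": 3 occurrences
"take draw": 5 occurrences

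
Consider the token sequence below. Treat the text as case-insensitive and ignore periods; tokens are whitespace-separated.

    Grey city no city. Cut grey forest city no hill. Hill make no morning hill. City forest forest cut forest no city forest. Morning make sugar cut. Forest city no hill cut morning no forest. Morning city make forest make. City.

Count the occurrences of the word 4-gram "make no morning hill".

Scanning the 38 overlapping 4-gram windows for "make no morning hill":
  position 12–15: make no morning hill

1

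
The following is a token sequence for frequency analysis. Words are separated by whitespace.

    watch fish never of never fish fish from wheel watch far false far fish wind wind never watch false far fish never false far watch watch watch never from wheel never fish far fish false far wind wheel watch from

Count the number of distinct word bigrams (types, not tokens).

40 tokens → 39 bigram windows in total.
Repeated bigrams (each contributes count−1 duplicates):
  false far: 4
  far fish: 3
  fish never: 2
  from wheel: 2
  never fish: 2
  watch watch: 2
  wheel watch: 2
10 duplicate windows → 39 − 10 = 29 distinct.

29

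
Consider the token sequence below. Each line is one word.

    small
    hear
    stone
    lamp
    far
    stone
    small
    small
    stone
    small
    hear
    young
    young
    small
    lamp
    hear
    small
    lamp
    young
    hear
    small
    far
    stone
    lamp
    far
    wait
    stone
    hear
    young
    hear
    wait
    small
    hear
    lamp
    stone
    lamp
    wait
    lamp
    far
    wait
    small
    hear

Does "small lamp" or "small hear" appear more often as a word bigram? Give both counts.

"small lamp": 2 occurrences
"small hear": 4 occurrences

"small hear" (4 vs 2)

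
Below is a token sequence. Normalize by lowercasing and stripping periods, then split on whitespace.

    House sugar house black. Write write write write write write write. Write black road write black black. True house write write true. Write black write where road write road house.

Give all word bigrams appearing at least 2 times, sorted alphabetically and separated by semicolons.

Bigram counts meeting the condition (at least 2 times):
  black write: 2
  road write: 2
  write black: 3
  write write: 8

black write; road write; write black; write write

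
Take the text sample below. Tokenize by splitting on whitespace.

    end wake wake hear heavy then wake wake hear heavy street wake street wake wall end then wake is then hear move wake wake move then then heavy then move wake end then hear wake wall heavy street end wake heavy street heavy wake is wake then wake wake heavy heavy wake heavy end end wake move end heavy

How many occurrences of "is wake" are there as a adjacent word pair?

Scanning the 58 overlapping bigram windows for "is wake":
  position 45–46: is wake

1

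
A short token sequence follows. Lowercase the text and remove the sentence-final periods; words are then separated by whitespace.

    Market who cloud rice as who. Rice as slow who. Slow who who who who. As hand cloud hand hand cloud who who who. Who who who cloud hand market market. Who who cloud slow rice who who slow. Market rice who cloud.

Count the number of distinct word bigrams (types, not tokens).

43 tokens → 42 bigram windows in total.
Repeated bigrams (each contributes count−1 duplicates):
  who who: 10
  who cloud: 4
  cloud hand: 2
  hand cloud: 2
  market who: 2
  rice as: 2
  rice who: 2
  slow who: 2
  … (1 more repeated)
19 duplicate windows → 42 − 19 = 23 distinct.

23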